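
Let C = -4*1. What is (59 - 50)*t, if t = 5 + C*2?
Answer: -27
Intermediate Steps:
C = -4
t = -3 (t = 5 - 4*2 = 5 - 8 = -3)
(59 - 50)*t = (59 - 50)*(-3) = 9*(-3) = -27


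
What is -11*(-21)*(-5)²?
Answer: 5775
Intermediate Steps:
-11*(-21)*(-5)² = 231*25 = 5775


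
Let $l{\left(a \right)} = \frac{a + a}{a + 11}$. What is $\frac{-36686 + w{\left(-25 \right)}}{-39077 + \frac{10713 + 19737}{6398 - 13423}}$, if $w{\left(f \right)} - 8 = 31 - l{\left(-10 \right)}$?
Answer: $\frac{10292187}{10981855} \approx 0.9372$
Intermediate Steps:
$l{\left(a \right)} = \frac{2 a}{11 + a}$
$w{\left(f \right)} = 59$ ($w{\left(f \right)} = 8 + \left(31 - 2 \left(-10\right) \frac{1}{11 - 10}\right) = 8 + \left(31 - 2 \left(-10\right) 1^{-1}\right) = 8 + \left(31 - 2 \left(-10\right) 1\right) = 8 + \left(31 - -20\right) = 8 + \left(31 + 20\right) = 8 + 51 = 59$)
$\frac{-36686 + w{\left(-25 \right)}}{-39077 + \frac{10713 + 19737}{6398 - 13423}} = \frac{-36686 + 59}{-39077 + \frac{10713 + 19737}{6398 - 13423}} = - \frac{36627}{-39077 + \frac{30450}{-7025}} = - \frac{36627}{-39077 + 30450 \left(- \frac{1}{7025}\right)} = - \frac{36627}{-39077 - \frac{1218}{281}} = - \frac{36627}{- \frac{10981855}{281}} = \left(-36627\right) \left(- \frac{281}{10981855}\right) = \frac{10292187}{10981855}$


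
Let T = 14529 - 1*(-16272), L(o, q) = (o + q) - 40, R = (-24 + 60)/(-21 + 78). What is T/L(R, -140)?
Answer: -195073/1136 ≈ -171.72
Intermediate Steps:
R = 12/19 (R = 36/57 = 36*(1/57) = 12/19 ≈ 0.63158)
L(o, q) = -40 + o + q
T = 30801 (T = 14529 + 16272 = 30801)
T/L(R, -140) = 30801/(-40 + 12/19 - 140) = 30801/(-3408/19) = 30801*(-19/3408) = -195073/1136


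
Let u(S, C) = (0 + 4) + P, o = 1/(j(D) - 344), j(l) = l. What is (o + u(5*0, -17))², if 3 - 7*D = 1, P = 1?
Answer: 144552529/5788836 ≈ 24.971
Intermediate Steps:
D = 2/7 (D = 3/7 - ⅐*1 = 3/7 - ⅐ = 2/7 ≈ 0.28571)
o = -7/2406 (o = 1/(2/7 - 344) = 1/(-2406/7) = -7/2406 ≈ -0.0029094)
u(S, C) = 5 (u(S, C) = (0 + 4) + 1 = 4 + 1 = 5)
(o + u(5*0, -17))² = (-7/2406 + 5)² = (12023/2406)² = 144552529/5788836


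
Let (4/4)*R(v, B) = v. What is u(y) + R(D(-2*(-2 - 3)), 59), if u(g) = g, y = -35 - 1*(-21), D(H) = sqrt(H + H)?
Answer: -14 + 2*sqrt(5) ≈ -9.5279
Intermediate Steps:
D(H) = sqrt(2)*sqrt(H) (D(H) = sqrt(2*H) = sqrt(2)*sqrt(H))
R(v, B) = v
y = -14 (y = -35 + 21 = -14)
u(y) + R(D(-2*(-2 - 3)), 59) = -14 + sqrt(2)*sqrt(-2*(-2 - 3)) = -14 + sqrt(2)*sqrt(-2*(-5)) = -14 + sqrt(2)*sqrt(10) = -14 + 2*sqrt(5)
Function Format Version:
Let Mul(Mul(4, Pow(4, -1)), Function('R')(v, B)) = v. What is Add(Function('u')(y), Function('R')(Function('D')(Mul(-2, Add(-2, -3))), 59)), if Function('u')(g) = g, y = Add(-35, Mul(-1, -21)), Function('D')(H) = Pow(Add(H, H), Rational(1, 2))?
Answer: Add(-14, Mul(2, Pow(5, Rational(1, 2)))) ≈ -9.5279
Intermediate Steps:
Function('D')(H) = Mul(Pow(2, Rational(1, 2)), Pow(H, Rational(1, 2))) (Function('D')(H) = Pow(Mul(2, H), Rational(1, 2)) = Mul(Pow(2, Rational(1, 2)), Pow(H, Rational(1, 2))))
Function('R')(v, B) = v
y = -14 (y = Add(-35, 21) = -14)
Add(Function('u')(y), Function('R')(Function('D')(Mul(-2, Add(-2, -3))), 59)) = Add(-14, Mul(Pow(2, Rational(1, 2)), Pow(Mul(-2, Add(-2, -3)), Rational(1, 2)))) = Add(-14, Mul(Pow(2, Rational(1, 2)), Pow(Mul(-2, -5), Rational(1, 2)))) = Add(-14, Mul(Pow(2, Rational(1, 2)), Pow(10, Rational(1, 2)))) = Add(-14, Mul(2, Pow(5, Rational(1, 2))))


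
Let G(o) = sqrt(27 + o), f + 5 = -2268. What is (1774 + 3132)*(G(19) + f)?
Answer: -11151338 + 4906*sqrt(46) ≈ -1.1118e+7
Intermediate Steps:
f = -2273 (f = -5 - 2268 = -2273)
(1774 + 3132)*(G(19) + f) = (1774 + 3132)*(sqrt(27 + 19) - 2273) = 4906*(sqrt(46) - 2273) = 4906*(-2273 + sqrt(46)) = -11151338 + 4906*sqrt(46)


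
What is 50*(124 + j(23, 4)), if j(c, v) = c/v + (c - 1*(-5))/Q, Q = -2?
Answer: 11575/2 ≈ 5787.5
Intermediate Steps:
j(c, v) = -5/2 - c/2 + c/v (j(c, v) = c/v + (c - 1*(-5))/(-2) = c/v + (c + 5)*(-½) = c/v + (5 + c)*(-½) = c/v + (-5/2 - c/2) = -5/2 - c/2 + c/v)
50*(124 + j(23, 4)) = 50*(124 + (23 - ½*4*(5 + 23))/4) = 50*(124 + (23 - ½*4*28)/4) = 50*(124 + (23 - 56)/4) = 50*(124 + (¼)*(-33)) = 50*(124 - 33/4) = 50*(463/4) = 11575/2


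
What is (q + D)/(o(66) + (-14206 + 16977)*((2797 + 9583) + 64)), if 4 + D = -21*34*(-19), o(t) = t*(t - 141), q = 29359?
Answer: 14307/11492458 ≈ 0.0012449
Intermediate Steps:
o(t) = t*(-141 + t)
D = 13562 (D = -4 - 21*34*(-19) = -4 - 714*(-19) = -4 + 13566 = 13562)
(q + D)/(o(66) + (-14206 + 16977)*((2797 + 9583) + 64)) = (29359 + 13562)/(66*(-141 + 66) + (-14206 + 16977)*((2797 + 9583) + 64)) = 42921/(66*(-75) + 2771*(12380 + 64)) = 42921/(-4950 + 2771*12444) = 42921/(-4950 + 34482324) = 42921/34477374 = 42921*(1/34477374) = 14307/11492458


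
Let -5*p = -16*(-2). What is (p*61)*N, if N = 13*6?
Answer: -152256/5 ≈ -30451.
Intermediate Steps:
p = -32/5 (p = -(-16)*(-2)/5 = -⅕*32 = -32/5 ≈ -6.4000)
N = 78
(p*61)*N = -32/5*61*78 = -1952/5*78 = -152256/5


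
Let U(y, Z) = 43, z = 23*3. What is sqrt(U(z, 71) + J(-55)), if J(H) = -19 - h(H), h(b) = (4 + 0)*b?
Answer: 2*sqrt(61) ≈ 15.620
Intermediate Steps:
h(b) = 4*b
z = 69
J(H) = -19 - 4*H
sqrt(U(z, 71) + J(-55)) = sqrt(43 + (-19 - 4*(-55))) = sqrt(43 + (-19 + 220)) = sqrt(43 + 201) = sqrt(244) = 2*sqrt(61)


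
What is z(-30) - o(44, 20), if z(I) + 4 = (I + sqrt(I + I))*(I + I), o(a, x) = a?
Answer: 1752 - 120*I*sqrt(15) ≈ 1752.0 - 464.76*I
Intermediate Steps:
z(I) = -4 + 2*I*(I + sqrt(2)*sqrt(I)) (z(I) = -4 + (I + sqrt(I + I))*(I + I) = -4 + (I + sqrt(2*I))*(2*I) = -4 + (I + sqrt(2)*sqrt(I))*(2*I) = -4 + 2*I*(I + sqrt(2)*sqrt(I)))
z(-30) - o(44, 20) = (-4 + 2*(-30)**2 + 2*sqrt(2)*(-30)**(3/2)) - 1*44 = (-4 + 2*900 + 2*sqrt(2)*(-30*I*sqrt(30))) - 44 = (-4 + 1800 - 120*I*sqrt(15)) - 44 = (1796 - 120*I*sqrt(15)) - 44 = 1752 - 120*I*sqrt(15)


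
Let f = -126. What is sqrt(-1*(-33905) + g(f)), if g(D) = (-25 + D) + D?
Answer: 2*sqrt(8407) ≈ 183.38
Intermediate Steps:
g(D) = -25 + 2*D
sqrt(-1*(-33905) + g(f)) = sqrt(-1*(-33905) + (-25 + 2*(-126))) = sqrt(33905 + (-25 - 252)) = sqrt(33905 - 277) = sqrt(33628) = 2*sqrt(8407)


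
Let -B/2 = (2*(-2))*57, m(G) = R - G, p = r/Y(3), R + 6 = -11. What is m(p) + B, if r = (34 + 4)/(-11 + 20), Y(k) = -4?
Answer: 7921/18 ≈ 440.06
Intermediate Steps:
R = -17 (R = -6 - 11 = -17)
r = 38/9 ≈ 4.2222
p = -19/18 (p = (38/9)/(-4) = (38/9)*(-¼) = -19/18 ≈ -1.0556)
m(G) = -17 - G
B = 456 (B = -2*2*(-2)*57 = -(-8)*57 = -2*(-228) = 456)
m(p) + B = (-17 - 1*(-19/18)) + 456 = (-17 + 19/18) + 456 = -287/18 + 456 = 7921/18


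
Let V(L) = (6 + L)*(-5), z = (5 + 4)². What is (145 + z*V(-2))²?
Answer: 2175625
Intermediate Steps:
z = 81 (z = 9² = 81)
V(L) = -30 - 5*L
(145 + z*V(-2))² = (145 + 81*(-30 - 5*(-2)))² = (145 + 81*(-30 + 10))² = (145 + 81*(-20))² = (145 - 1620)² = (-1475)² = 2175625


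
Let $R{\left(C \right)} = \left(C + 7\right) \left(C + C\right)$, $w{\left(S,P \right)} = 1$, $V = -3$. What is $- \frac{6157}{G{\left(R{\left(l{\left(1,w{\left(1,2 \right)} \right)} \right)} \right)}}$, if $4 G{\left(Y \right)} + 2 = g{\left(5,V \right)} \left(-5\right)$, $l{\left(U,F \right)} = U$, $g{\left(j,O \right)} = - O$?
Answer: $\frac{24628}{17} \approx 1448.7$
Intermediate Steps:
$R{\left(C \right)} = 2 C \left(7 + C\right)$ ($R{\left(C \right)} = \left(7 + C\right) 2 C = 2 C \left(7 + C\right)$)
$G{\left(Y \right)} = - \frac{17}{4}$ ($G{\left(Y \right)} = - \frac{1}{2} + \frac{\left(-1\right) \left(-3\right) \left(-5\right)}{4} = - \frac{1}{2} + \frac{3 \left(-5\right)}{4} = - \frac{1}{2} + \frac{1}{4} \left(-15\right) = - \frac{1}{2} - \frac{15}{4} = - \frac{17}{4}$)
$- \frac{6157}{G{\left(R{\left(l{\left(1,w{\left(1,2 \right)} \right)} \right)} \right)}} = - \frac{6157}{- \frac{17}{4}} = \left(-6157\right) \left(- \frac{4}{17}\right) = \frac{24628}{17}$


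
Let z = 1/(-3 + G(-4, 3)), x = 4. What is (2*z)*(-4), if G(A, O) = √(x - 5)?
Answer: 12/5 + 4*I/5 ≈ 2.4 + 0.8*I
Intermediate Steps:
G(A, O) = I (G(A, O) = √(4 - 5) = √(-1) = I)
z = (-3 - I)/10 (z = 1/(-3 + I) = (-3 - I)/10 ≈ -0.3 - 0.1*I)
(2*z)*(-4) = (2*(-3/10 - I/10))*(-4) = (-⅗ - I/5)*(-4) = 12/5 + 4*I/5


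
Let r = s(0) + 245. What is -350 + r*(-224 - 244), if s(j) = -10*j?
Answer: -115010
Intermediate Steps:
r = 245 (r = -10*0 + 245 = 0 + 245 = 245)
-350 + r*(-224 - 244) = -350 + 245*(-224 - 244) = -350 + 245*(-468) = -350 - 114660 = -115010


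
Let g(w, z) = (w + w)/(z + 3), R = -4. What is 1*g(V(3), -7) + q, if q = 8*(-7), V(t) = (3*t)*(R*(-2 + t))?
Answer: -38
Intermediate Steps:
V(t) = 3*t*(8 - 4*t) (V(t) = (3*t)*(-4*(-2 + t)) = (3*t)*(8 - 4*t) = 3*t*(8 - 4*t))
q = -56
g(w, z) = 2*w/(3 + z) (g(w, z) = (2*w)/(3 + z) = 2*w/(3 + z))
1*g(V(3), -7) + q = 1*(2*(12*3*(2 - 1*3))/(3 - 7)) - 56 = 1*(2*(12*3*(2 - 3))/(-4)) - 56 = 1*(2*(12*3*(-1))*(-¼)) - 56 = 1*(2*(-36)*(-¼)) - 56 = 1*18 - 56 = 18 - 56 = -38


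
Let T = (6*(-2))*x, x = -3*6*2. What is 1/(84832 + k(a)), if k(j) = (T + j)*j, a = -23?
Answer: 1/75425 ≈ 1.3258e-5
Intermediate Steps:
x = -36 (x = -18*2 = -36)
T = 432 (T = (6*(-2))*(-36) = -12*(-36) = 432)
k(j) = j*(432 + j) (k(j) = (432 + j)*j = j*(432 + j))
1/(84832 + k(a)) = 1/(84832 - 23*(432 - 23)) = 1/(84832 - 23*409) = 1/(84832 - 9407) = 1/75425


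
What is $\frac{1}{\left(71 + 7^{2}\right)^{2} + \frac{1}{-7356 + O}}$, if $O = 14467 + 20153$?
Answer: $\frac{27264}{392601601} \approx 6.9444 \cdot 10^{-5}$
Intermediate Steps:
$O = 34620$
$\frac{1}{\left(71 + 7^{2}\right)^{2} + \frac{1}{-7356 + O}} = \frac{1}{\left(71 + 7^{2}\right)^{2} + \frac{1}{-7356 + 34620}} = \frac{1}{\left(71 + 49\right)^{2} + \frac{1}{27264}} = \frac{1}{120^{2} + \frac{1}{27264}} = \frac{1}{14400 + \frac{1}{27264}} = \frac{1}{\frac{392601601}{27264}} = \frac{27264}{392601601}$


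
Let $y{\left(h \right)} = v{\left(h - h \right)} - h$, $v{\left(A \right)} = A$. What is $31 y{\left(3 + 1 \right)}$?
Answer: $-124$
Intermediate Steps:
$y{\left(h \right)} = - h$ ($y{\left(h \right)} = \left(h - h\right) - h = 0 - h = - h$)
$31 y{\left(3 + 1 \right)} = 31 \left(- (3 + 1)\right) = 31 \left(\left(-1\right) 4\right) = 31 \left(-4\right) = -124$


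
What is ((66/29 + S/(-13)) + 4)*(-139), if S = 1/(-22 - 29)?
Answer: -16776605/19227 ≈ -872.55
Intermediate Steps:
S = -1/51 (S = 1/(-51) = -1/51 ≈ -0.019608)
((66/29 + S/(-13)) + 4)*(-139) = ((66/29 - 1/51/(-13)) + 4)*(-139) = ((66*(1/29) - 1/51*(-1/13)) + 4)*(-139) = ((66/29 + 1/663) + 4)*(-139) = (43787/19227 + 4)*(-139) = (120695/19227)*(-139) = -16776605/19227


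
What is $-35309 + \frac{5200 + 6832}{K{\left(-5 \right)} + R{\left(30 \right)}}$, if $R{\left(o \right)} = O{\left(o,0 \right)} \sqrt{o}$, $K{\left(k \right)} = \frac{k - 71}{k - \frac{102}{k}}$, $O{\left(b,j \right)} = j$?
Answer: $- \frac{3585971}{95} \approx -37747.0$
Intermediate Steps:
$K{\left(k \right)} = \frac{-71 + k}{k - \frac{102}{k}}$
$R{\left(o \right)} = 0$ ($R{\left(o \right)} = 0 \sqrt{o} = 0$)
$-35309 + \frac{5200 + 6832}{K{\left(-5 \right)} + R{\left(30 \right)}} = -35309 + \frac{5200 + 6832}{- \frac{5 \left(-71 - 5\right)}{-102 + \left(-5\right)^{2}} + 0} = -35309 + \frac{12032}{\left(-5\right) \frac{1}{-102 + 25} \left(-76\right) + 0} = -35309 + \frac{12032}{\left(-5\right) \frac{1}{-77} \left(-76\right) + 0} = -35309 + \frac{12032}{\left(-5\right) \left(- \frac{1}{77}\right) \left(-76\right) + 0} = -35309 + \frac{12032}{- \frac{380}{77} + 0} = -35309 + \frac{12032}{- \frac{380}{77}} = -35309 + 12032 \left(- \frac{77}{380}\right) = -35309 - \frac{231616}{95} = - \frac{3585971}{95}$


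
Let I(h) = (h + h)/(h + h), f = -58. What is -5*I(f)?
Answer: -5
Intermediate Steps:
I(h) = 1 (I(h) = (2*h)/((2*h)) = (2*h)*(1/(2*h)) = 1)
-5*I(f) = -5*1 = -5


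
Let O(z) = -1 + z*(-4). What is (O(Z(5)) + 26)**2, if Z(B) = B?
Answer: 25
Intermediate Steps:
O(z) = -1 - 4*z
(O(Z(5)) + 26)**2 = ((-1 - 4*5) + 26)**2 = ((-1 - 20) + 26)**2 = (-21 + 26)**2 = 5**2 = 25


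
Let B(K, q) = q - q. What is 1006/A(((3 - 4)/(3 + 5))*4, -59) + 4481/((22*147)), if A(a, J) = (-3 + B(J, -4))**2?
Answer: 1097911/9702 ≈ 113.16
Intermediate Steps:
B(K, q) = 0
A(a, J) = 9 (A(a, J) = (-3 + 0)**2 = (-3)**2 = 9)
1006/A(((3 - 4)/(3 + 5))*4, -59) + 4481/((22*147)) = 1006/9 + 4481/((22*147)) = 1006*(1/9) + 4481/3234 = 1006/9 + 4481*(1/3234) = 1006/9 + 4481/3234 = 1097911/9702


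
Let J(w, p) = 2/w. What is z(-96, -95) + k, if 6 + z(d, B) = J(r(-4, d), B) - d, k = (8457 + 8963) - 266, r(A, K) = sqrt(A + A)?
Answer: 17244 - I*sqrt(2)/2 ≈ 17244.0 - 0.70711*I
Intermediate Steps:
r(A, K) = sqrt(2)*sqrt(A) (r(A, K) = sqrt(2*A) = sqrt(2)*sqrt(A))
k = 17154 (k = 17420 - 266 = 17154)
z(d, B) = -6 - d - I*sqrt(2)/2 (z(d, B) = -6 + (2/((sqrt(2)*sqrt(-4))) - d) = -6 + (2/((sqrt(2)*(2*I))) - d) = -6 + (2/((2*I*sqrt(2))) - d) = -6 + (2*(-I*sqrt(2)/4) - d) = -6 + (-I*sqrt(2)/2 - d) = -6 + (-d - I*sqrt(2)/2) = -6 - d - I*sqrt(2)/2)
z(-96, -95) + k = (-6 - 1*(-96) - I*sqrt(2)/2) + 17154 = (-6 + 96 - I*sqrt(2)/2) + 17154 = (90 - I*sqrt(2)/2) + 17154 = 17244 - I*sqrt(2)/2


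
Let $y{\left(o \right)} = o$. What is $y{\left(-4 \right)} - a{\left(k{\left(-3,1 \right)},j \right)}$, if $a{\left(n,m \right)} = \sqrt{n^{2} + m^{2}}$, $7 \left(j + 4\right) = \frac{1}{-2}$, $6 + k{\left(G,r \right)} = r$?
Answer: $-4 - \frac{\sqrt{8149}}{14} \approx -10.448$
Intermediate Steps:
$k{\left(G,r \right)} = -6 + r$
$j = - \frac{57}{14}$ ($j = -4 + \frac{1}{7 \left(-2\right)} = -4 + \frac{1}{7} \left(- \frac{1}{2}\right) = -4 - \frac{1}{14} = - \frac{57}{14} \approx -4.0714$)
$a{\left(n,m \right)} = \sqrt{m^{2} + n^{2}}$
$y{\left(-4 \right)} - a{\left(k{\left(-3,1 \right)},j \right)} = -4 - \sqrt{\left(- \frac{57}{14}\right)^{2} + \left(-6 + 1\right)^{2}} = -4 - \sqrt{\frac{3249}{196} + \left(-5\right)^{2}} = -4 - \sqrt{\frac{3249}{196} + 25} = -4 - \sqrt{\frac{8149}{196}} = -4 - \frac{\sqrt{8149}}{14}$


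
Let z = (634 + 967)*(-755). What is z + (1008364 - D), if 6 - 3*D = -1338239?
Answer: -1939418/3 ≈ -6.4647e+5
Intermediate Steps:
D = 1338245/3 (D = 2 - 1/3*(-1338239) = 2 + 1338239/3 = 1338245/3 ≈ 4.4608e+5)
z = -1208755 (z = 1601*(-755) = -1208755)
z + (1008364 - D) = -1208755 + (1008364 - 1*1338245/3) = -1208755 + (1008364 - 1338245/3) = -1208755 + 1686847/3 = -1939418/3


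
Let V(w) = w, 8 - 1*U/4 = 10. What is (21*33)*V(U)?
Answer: -5544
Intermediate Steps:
U = -8 (U = 32 - 4*10 = 32 - 40 = -8)
(21*33)*V(U) = (21*33)*(-8) = 693*(-8) = -5544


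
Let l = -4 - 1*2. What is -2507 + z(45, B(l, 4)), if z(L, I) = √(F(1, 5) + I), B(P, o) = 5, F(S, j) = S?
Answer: -2507 + √6 ≈ -2504.6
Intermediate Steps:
l = -6 (l = -4 - 2 = -6)
z(L, I) = √(1 + I)
-2507 + z(45, B(l, 4)) = -2507 + √(1 + 5) = -2507 + √6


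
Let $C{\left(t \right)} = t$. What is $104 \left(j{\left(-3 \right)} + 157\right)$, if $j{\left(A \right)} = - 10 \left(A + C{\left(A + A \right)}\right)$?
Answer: $25688$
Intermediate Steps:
$j{\left(A \right)} = - 30 A$ ($j{\left(A \right)} = - 10 \left(A + \left(A + A\right)\right) = - 10 \left(A + 2 A\right) = - 10 \cdot 3 A = - 30 A$)
$104 \left(j{\left(-3 \right)} + 157\right) = 104 \left(\left(-30\right) \left(-3\right) + 157\right) = 104 \left(90 + 157\right) = 104 \cdot 247 = 25688$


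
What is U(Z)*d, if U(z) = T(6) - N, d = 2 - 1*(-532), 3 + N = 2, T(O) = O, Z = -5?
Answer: 3738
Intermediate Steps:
N = -1 (N = -3 + 2 = -1)
d = 534 (d = 2 + 532 = 534)
U(z) = 7 (U(z) = 6 - 1*(-1) = 6 + 1 = 7)
U(Z)*d = 7*534 = 3738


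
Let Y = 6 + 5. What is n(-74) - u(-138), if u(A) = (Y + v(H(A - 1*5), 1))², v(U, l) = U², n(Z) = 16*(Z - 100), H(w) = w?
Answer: -418614384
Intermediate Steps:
n(Z) = -1600 + 16*Z (n(Z) = 16*(-100 + Z) = -1600 + 16*Z)
Y = 11
u(A) = (11 + (-5 + A)²)² (u(A) = (11 + (A - 1*5)²)² = (11 + (A - 5)²)² = (11 + (-5 + A)²)²)
n(-74) - u(-138) = (-1600 + 16*(-74)) - (11 + (-5 - 138)²)² = (-1600 - 1184) - (11 + (-143)²)² = -2784 - (11 + 20449)² = -2784 - 1*20460² = -2784 - 1*418611600 = -2784 - 418611600 = -418614384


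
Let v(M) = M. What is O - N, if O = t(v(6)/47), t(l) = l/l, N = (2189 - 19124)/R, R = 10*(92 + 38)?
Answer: 3647/260 ≈ 14.027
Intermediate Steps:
R = 1300 (R = 10*130 = 1300)
N = -3387/260 (N = (2189 - 19124)/1300 = -16935*1/1300 = -3387/260 ≈ -13.027)
t(l) = 1
O = 1
O - N = 1 - 1*(-3387/260) = 1 + 3387/260 = 3647/260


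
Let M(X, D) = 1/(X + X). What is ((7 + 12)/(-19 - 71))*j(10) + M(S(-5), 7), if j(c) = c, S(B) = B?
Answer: -199/90 ≈ -2.2111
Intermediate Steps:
M(X, D) = 1/(2*X)
((7 + 12)/(-19 - 71))*j(10) + M(S(-5), 7) = ((7 + 12)/(-19 - 71))*10 + (1/2)/(-5) = (19/(-90))*10 + (1/2)*(-1/5) = (19*(-1/90))*10 - 1/10 = -19/90*10 - 1/10 = -19/9 - 1/10 = -199/90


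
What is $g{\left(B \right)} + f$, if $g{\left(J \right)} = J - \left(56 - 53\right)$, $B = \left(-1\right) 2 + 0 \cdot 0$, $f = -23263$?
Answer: $-23268$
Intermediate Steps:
$B = -2$ ($B = -2 + 0 = -2$)
$g{\left(J \right)} = -3 + J$ ($g{\left(J \right)} = J - 3 = -3 + J$)
$g{\left(B \right)} + f = \left(-3 - 2\right) - 23263 = -5 - 23263 = -23268$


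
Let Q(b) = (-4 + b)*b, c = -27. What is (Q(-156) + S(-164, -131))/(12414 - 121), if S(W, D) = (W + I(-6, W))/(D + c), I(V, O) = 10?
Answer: 1971917/971147 ≈ 2.0305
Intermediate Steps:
Q(b) = b*(-4 + b)
S(W, D) = (10 + W)/(-27 + D) (S(W, D) = (W + 10)/(D - 27) = (10 + W)/(-27 + D))
(Q(-156) + S(-164, -131))/(12414 - 121) = (-156*(-4 - 156) + (10 - 164)/(-27 - 131))/(12414 - 121) = (-156*(-160) - 154/(-158))/12293 = (24960 - 1/158*(-154))*(1/12293) = (24960 + 77/79)*(1/12293) = (1971917/79)*(1/12293) = 1971917/971147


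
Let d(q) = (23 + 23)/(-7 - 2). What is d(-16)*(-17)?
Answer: 782/9 ≈ 86.889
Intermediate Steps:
d(q) = -46/9 (d(q) = 46/(-9) = 46*(-⅑) = -46/9)
d(-16)*(-17) = -46/9*(-17) = 782/9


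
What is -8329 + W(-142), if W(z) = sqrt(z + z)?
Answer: -8329 + 2*I*sqrt(71) ≈ -8329.0 + 16.852*I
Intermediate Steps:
W(z) = sqrt(2)*sqrt(z) (W(z) = sqrt(2*z) = sqrt(2)*sqrt(z))
-8329 + W(-142) = -8329 + sqrt(2)*sqrt(-142) = -8329 + sqrt(2)*(I*sqrt(142)) = -8329 + 2*I*sqrt(71)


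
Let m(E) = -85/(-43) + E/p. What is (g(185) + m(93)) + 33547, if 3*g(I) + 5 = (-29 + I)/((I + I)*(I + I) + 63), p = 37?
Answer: 21932338511800/653724399 ≈ 33550.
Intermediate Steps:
m(E) = 85/43 + E/37 (m(E) = -85/(-43) + E/37 = -85*(-1/43) + E*(1/37) = 85/43 + E/37)
g(I) = -5/3 + (-29 + I)/(3*(63 + 4*I²)) (g(I) = -5/3 + ((-29 + I)/((I + I)*(I + I) + 63))/3 = -5/3 + ((-29 + I)/((2*I)*(2*I) + 63))/3 = -5/3 + ((-29 + I)/(4*I² + 63))/3 = -5/3 + ((-29 + I)/(63 + 4*I²))/3 = -5/3 + (-29 + I)/(3*(63 + 4*I²)))
(g(185) + m(93)) + 33547 = ((-344 + 185 - 20*185²)/(3*(63 + 4*185²)) + (85/43 + (1/37)*93)) + 33547 = ((-344 + 185 - 20*34225)/(3*(63 + 4*34225)) + (85/43 + 93/37)) + 33547 = ((-344 + 185 - 684500)/(3*(63 + 136900)) + 7144/1591) + 33547 = ((⅓)*(-684659)/136963 + 7144/1591) + 33547 = ((⅓)*(1/136963)*(-684659) + 7144/1591) + 33547 = (-684659/410889 + 7144/1591) + 33547 = 1846098547/653724399 + 33547 = 21932338511800/653724399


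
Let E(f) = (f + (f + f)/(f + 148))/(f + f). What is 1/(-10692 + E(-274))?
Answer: -63/673565 ≈ -9.3532e-5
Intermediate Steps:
E(f) = (f + 2*f/(148 + f))/(2*f) (E(f) = (f + (2*f)/(148 + f))/((2*f)) = (f + 2*f/(148 + f))*(1/(2*f)) = (f + 2*f/(148 + f))/(2*f))
1/(-10692 + E(-274)) = 1/(-10692 + (150 - 274)/(2*(148 - 274))) = 1/(-10692 + (1/2)*(-124)/(-126)) = 1/(-10692 + (1/2)*(-1/126)*(-124)) = 1/(-10692 + 31/63) = 1/(-673565/63) = -63/673565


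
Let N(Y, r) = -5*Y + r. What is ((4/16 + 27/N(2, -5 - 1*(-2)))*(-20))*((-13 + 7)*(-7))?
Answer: 19950/13 ≈ 1534.6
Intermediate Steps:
N(Y, r) = r - 5*Y
((4/16 + 27/N(2, -5 - 1*(-2)))*(-20))*((-13 + 7)*(-7)) = ((4/16 + 27/((-5 - 1*(-2)) - 5*2))*(-20))*((-13 + 7)*(-7)) = ((4*(1/16) + 27/((-5 + 2) - 10))*(-20))*(-6*(-7)) = ((¼ + 27/(-3 - 10))*(-20))*42 = ((¼ + 27/(-13))*(-20))*42 = ((¼ + 27*(-1/13))*(-20))*42 = ((¼ - 27/13)*(-20))*42 = -95/52*(-20)*42 = (475/13)*42 = 19950/13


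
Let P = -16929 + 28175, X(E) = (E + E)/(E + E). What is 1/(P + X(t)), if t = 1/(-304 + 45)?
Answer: 1/11247 ≈ 8.8913e-5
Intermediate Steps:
t = -1/259 (t = 1/(-259) = -1/259 ≈ -0.0038610)
X(E) = 1 (X(E) = (2*E)/((2*E)) = (2*E)*(1/(2*E)) = 1)
P = 11246
1/(P + X(t)) = 1/(11246 + 1) = 1/11247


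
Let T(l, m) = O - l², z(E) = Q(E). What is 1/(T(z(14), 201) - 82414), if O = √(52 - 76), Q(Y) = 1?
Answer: -82415/6792232249 - 2*I*√6/6792232249 ≈ -1.2134e-5 - 7.2126e-10*I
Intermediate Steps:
z(E) = 1
O = 2*I*√6 (O = √(-24) = 2*I*√6 ≈ 4.899*I)
T(l, m) = -l² + 2*I*√6 (T(l, m) = 2*I*√6 - l² = -l² + 2*I*√6)
1/(T(z(14), 201) - 82414) = 1/((-1*1² + 2*I*√6) - 82414) = 1/((-1*1 + 2*I*√6) - 82414) = 1/((-1 + 2*I*√6) - 82414) = 1/(-82415 + 2*I*√6)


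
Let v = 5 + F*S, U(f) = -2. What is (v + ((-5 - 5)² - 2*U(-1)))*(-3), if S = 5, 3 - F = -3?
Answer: -417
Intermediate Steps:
F = 6 (F = 3 - 1*(-3) = 3 + 3 = 6)
v = 35 (v = 5 + 6*5 = 5 + 30 = 35)
(v + ((-5 - 5)² - 2*U(-1)))*(-3) = (35 + ((-5 - 5)² - 2*(-2)))*(-3) = (35 + ((-10)² + 4))*(-3) = (35 + (100 + 4))*(-3) = (35 + 104)*(-3) = 139*(-3) = -417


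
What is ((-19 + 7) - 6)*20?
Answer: -360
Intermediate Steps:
((-19 + 7) - 6)*20 = (-12 - 6)*20 = -18*20 = -360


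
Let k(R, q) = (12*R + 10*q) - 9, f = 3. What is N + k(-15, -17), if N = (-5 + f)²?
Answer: -355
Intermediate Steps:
k(R, q) = -9 + 10*q + 12*R (k(R, q) = (10*q + 12*R) - 9 = -9 + 10*q + 12*R)
N = 4 (N = (-5 + 3)² = (-2)² = 4)
N + k(-15, -17) = 4 + (-9 + 10*(-17) + 12*(-15)) = 4 + (-9 - 170 - 180) = 4 - 359 = -355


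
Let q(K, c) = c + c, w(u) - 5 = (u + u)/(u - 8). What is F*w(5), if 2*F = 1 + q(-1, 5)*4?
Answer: 205/6 ≈ 34.167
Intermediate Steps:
w(u) = 5 + 2*u/(-8 + u) (w(u) = 5 + (u + u)/(u - 8) = 5 + (2*u)/(-8 + u) = 5 + 2*u/(-8 + u))
q(K, c) = 2*c
F = 41/2 (F = (1 + (2*5)*4)/2 = (1 + 10*4)/2 = (1 + 40)/2 = (½)*41 = 41/2 ≈ 20.500)
F*w(5) = 41*((-40 + 7*5)/(-8 + 5))/2 = 41*((-40 + 35)/(-3))/2 = 41*(-⅓*(-5))/2 = (41/2)*(5/3) = 205/6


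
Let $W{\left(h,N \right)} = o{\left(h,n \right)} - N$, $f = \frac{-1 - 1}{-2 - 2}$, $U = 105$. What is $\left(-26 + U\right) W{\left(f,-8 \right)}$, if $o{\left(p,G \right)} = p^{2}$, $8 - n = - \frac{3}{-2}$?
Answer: $\frac{2607}{4} \approx 651.75$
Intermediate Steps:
$n = \frac{13}{2}$ ($n = 8 - - \frac{3}{-2} = 8 - \left(-3\right) \left(- \frac{1}{2}\right) = 8 - \frac{3}{2} = \frac{13}{2} \approx 6.5$)
$f = \frac{1}{2}$ ($f = - \frac{2}{-4} = \left(-2\right) \left(- \frac{1}{4}\right) = \frac{1}{2} \approx 0.5$)
$W{\left(h,N \right)} = h^{2} - N$
$\left(-26 + U\right) W{\left(f,-8 \right)} = \left(-26 + 105\right) \left(\left(\frac{1}{2}\right)^{2} - -8\right) = 79 \left(\frac{1}{4} + 8\right) = 79 \cdot \frac{33}{4} = \frac{2607}{4}$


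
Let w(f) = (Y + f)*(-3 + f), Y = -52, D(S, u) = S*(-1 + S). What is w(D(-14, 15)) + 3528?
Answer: 36234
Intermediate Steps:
w(f) = (-52 + f)*(-3 + f)
w(D(-14, 15)) + 3528 = (156 + (-14*(-1 - 14))² - (-770)*(-1 - 14)) + 3528 = (156 + (-14*(-15))² - (-770)*(-15)) + 3528 = (156 + 210² - 55*210) + 3528 = (156 + 44100 - 11550) + 3528 = 32706 + 3528 = 36234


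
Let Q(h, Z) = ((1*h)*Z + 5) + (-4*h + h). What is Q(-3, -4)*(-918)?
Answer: -23868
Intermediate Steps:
Q(h, Z) = 5 - 3*h + Z*h (Q(h, Z) = (h*Z + 5) - 3*h = (Z*h + 5) - 3*h = (5 + Z*h) - 3*h = 5 - 3*h + Z*h)
Q(-3, -4)*(-918) = (5 - 3*(-3) - 4*(-3))*(-918) = (5 + 9 + 12)*(-918) = 26*(-918) = -23868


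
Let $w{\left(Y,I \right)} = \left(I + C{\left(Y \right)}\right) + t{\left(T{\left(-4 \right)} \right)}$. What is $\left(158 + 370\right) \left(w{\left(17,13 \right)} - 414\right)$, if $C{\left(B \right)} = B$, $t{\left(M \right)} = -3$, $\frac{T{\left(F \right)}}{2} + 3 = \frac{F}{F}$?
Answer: $-204336$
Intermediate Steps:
$T{\left(F \right)} = -4$ ($T{\left(F \right)} = -6 + 2 \frac{F}{F} = -6 + 2 \cdot 1 = -6 + 2 = -4$)
$w{\left(Y,I \right)} = -3 + I + Y$ ($w{\left(Y,I \right)} = \left(I + Y\right) - 3 = -3 + I + Y$)
$\left(158 + 370\right) \left(w{\left(17,13 \right)} - 414\right) = \left(158 + 370\right) \left(\left(-3 + 13 + 17\right) - 414\right) = 528 \left(27 - 414\right) = 528 \left(-387\right) = -204336$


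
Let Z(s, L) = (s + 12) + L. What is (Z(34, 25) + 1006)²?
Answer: 1159929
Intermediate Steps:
Z(s, L) = 12 + L + s (Z(s, L) = (12 + s) + L = 12 + L + s)
(Z(34, 25) + 1006)² = ((12 + 25 + 34) + 1006)² = (71 + 1006)² = 1077² = 1159929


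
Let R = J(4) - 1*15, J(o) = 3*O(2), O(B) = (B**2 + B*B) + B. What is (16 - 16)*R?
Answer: 0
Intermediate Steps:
O(B) = B + 2*B**2 (O(B) = (B**2 + B**2) + B = 2*B**2 + B = B + 2*B**2)
J(o) = 30 (J(o) = 3*(2*(1 + 2*2)) = 3*(2*(1 + 4)) = 3*(2*5) = 3*10 = 30)
R = 15 (R = 30 - 1*15 = 30 - 15 = 15)
(16 - 16)*R = (16 - 16)*15 = 0*15 = 0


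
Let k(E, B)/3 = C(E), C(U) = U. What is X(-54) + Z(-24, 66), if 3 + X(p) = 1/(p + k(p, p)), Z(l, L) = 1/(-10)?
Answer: -3353/1080 ≈ -3.1046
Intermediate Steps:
Z(l, L) = -⅒
k(E, B) = 3*E
X(p) = -3 + 1/(4*p) (X(p) = -3 + 1/(p + 3*p) = -3 + 1/(4*p))
X(-54) + Z(-24, 66) = (-3 + (¼)/(-54)) - ⅒ = (-3 + (¼)*(-1/54)) - ⅒ = (-3 - 1/216) - ⅒ = -649/216 - ⅒ = -3353/1080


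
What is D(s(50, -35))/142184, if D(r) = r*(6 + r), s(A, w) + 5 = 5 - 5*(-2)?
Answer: 20/17773 ≈ 0.0011253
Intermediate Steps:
s(A, w) = 10 (s(A, w) = -5 + (5 - 5*(-2)) = -5 + (5 + 10) = -5 + 15 = 10)
D(s(50, -35))/142184 = (10*(6 + 10))/142184 = (10*16)*(1/142184) = 160*(1/142184) = 20/17773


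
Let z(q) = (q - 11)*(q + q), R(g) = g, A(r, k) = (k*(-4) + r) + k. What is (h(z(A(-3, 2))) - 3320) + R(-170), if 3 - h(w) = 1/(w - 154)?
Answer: -718323/206 ≈ -3487.0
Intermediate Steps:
A(r, k) = r - 3*k (A(r, k) = (-4*k + r) + k = (r - 4*k) + k = r - 3*k)
z(q) = 2*q*(-11 + q) (z(q) = (-11 + q)*(2*q) = 2*q*(-11 + q))
h(w) = 3 - 1/(-154 + w) (h(w) = 3 - 1/(w - 154) = 3 - 1/(-154 + w))
(h(z(A(-3, 2))) - 3320) + R(-170) = ((-463 + 3*(2*(-3 - 3*2)*(-11 + (-3 - 3*2))))/(-154 + 2*(-3 - 3*2)*(-11 + (-3 - 3*2))) - 3320) - 170 = ((-463 + 3*(2*(-3 - 6)*(-11 + (-3 - 6))))/(-154 + 2*(-3 - 6)*(-11 + (-3 - 6))) - 3320) - 170 = ((-463 + 3*(2*(-9)*(-11 - 9)))/(-154 + 2*(-9)*(-11 - 9)) - 3320) - 170 = ((-463 + 3*(2*(-9)*(-20)))/(-154 + 2*(-9)*(-20)) - 3320) - 170 = ((-463 + 3*360)/(-154 + 360) - 3320) - 170 = ((-463 + 1080)/206 - 3320) - 170 = ((1/206)*617 - 3320) - 170 = (617/206 - 3320) - 170 = -683303/206 - 170 = -718323/206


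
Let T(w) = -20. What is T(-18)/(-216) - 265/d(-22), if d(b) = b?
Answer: 3605/297 ≈ 12.138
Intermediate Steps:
T(-18)/(-216) - 265/d(-22) = -20/(-216) - 265/(-22) = -20*(-1/216) - 265*(-1/22) = 5/54 + 265/22 = 3605/297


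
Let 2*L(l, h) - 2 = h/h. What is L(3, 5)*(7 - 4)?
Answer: 9/2 ≈ 4.5000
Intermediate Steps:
L(l, h) = 3/2 (L(l, h) = 1 + (h/h)/2 = 1 + (½)*1 = 1 + ½ = 3/2)
L(3, 5)*(7 - 4) = 3*(7 - 4)/2 = (3/2)*3 = 9/2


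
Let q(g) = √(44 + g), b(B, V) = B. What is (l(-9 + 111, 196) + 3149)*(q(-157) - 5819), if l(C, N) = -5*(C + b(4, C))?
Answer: -15239961 + 2619*I*√113 ≈ -1.524e+7 + 27840.0*I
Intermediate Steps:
l(C, N) = -20 - 5*C (l(C, N) = -5*(C + 4) = -5*(4 + C) = -20 - 5*C)
(l(-9 + 111, 196) + 3149)*(q(-157) - 5819) = ((-20 - 5*(-9 + 111)) + 3149)*(√(44 - 157) - 5819) = ((-20 - 5*102) + 3149)*(√(-113) - 5819) = ((-20 - 510) + 3149)*(I*√113 - 5819) = (-530 + 3149)*(-5819 + I*√113) = 2619*(-5819 + I*√113) = -15239961 + 2619*I*√113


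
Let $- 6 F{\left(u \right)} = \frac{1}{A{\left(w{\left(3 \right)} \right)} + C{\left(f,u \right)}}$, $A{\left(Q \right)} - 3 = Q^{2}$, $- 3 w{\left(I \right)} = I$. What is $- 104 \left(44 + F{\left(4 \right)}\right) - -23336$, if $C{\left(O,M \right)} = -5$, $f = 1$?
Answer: $\frac{56228}{3} \approx 18743.0$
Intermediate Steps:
$w{\left(I \right)} = - \frac{I}{3}$
$A{\left(Q \right)} = 3 + Q^{2}$
$F{\left(u \right)} = \frac{1}{6}$ ($F{\left(u \right)} = - \frac{1}{6 \left(\left(3 + \left(\left(- \frac{1}{3}\right) 3\right)^{2}\right) - 5\right)} = - \frac{1}{6 \left(\left(3 + \left(-1\right)^{2}\right) - 5\right)} = - \frac{1}{6 \left(\left(3 + 1\right) - 5\right)} = - \frac{1}{6 \left(4 - 5\right)} = - \frac{1}{6 \left(-1\right)} = \left(- \frac{1}{6}\right) \left(-1\right) = \frac{1}{6}$)
$- 104 \left(44 + F{\left(4 \right)}\right) - -23336 = - 104 \left(44 + \frac{1}{6}\right) - -23336 = \left(-104\right) \frac{265}{6} + 23336 = - \frac{13780}{3} + 23336 = \frac{56228}{3}$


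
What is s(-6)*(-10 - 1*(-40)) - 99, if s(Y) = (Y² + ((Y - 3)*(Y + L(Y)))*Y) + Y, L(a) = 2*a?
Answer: -28359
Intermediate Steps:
s(Y) = Y + Y² + 3*Y²*(-3 + Y) (s(Y) = (Y² + ((Y - 3)*(Y + 2*Y))*Y) + Y = (Y² + ((-3 + Y)*(3*Y))*Y) + Y = (Y² + (3*Y*(-3 + Y))*Y) + Y = (Y² + 3*Y²*(-3 + Y)) + Y = Y + Y² + 3*Y²*(-3 + Y))
s(-6)*(-10 - 1*(-40)) - 99 = (-6*(1 - 8*(-6) + 3*(-6)²))*(-10 - 1*(-40)) - 99 = (-6*(1 + 48 + 3*36))*(-10 + 40) - 99 = -6*(1 + 48 + 108)*30 - 99 = -6*157*30 - 99 = -942*30 - 99 = -28260 - 99 = -28359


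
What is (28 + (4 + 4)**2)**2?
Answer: 8464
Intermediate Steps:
(28 + (4 + 4)**2)**2 = (28 + 8**2)**2 = (28 + 64)**2 = 92**2 = 8464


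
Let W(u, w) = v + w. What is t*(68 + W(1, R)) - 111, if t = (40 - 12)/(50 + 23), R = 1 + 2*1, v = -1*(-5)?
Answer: -5975/73 ≈ -81.849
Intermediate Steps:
v = 5
R = 3 (R = 1 + 2 = 3)
W(u, w) = 5 + w
t = 28/73 ≈ 0.38356
t*(68 + W(1, R)) - 111 = 28*(68 + (5 + 3))/73 - 111 = 28*(68 + 8)/73 - 111 = (28/73)*76 - 111 = 2128/73 - 111 = -5975/73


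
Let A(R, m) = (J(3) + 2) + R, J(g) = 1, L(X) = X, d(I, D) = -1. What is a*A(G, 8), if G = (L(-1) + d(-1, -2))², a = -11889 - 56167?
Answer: -476392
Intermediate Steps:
a = -68056
G = 4 (G = (-1 - 1)² = (-2)² = 4)
A(R, m) = 3 + R (A(R, m) = (1 + 2) + R = 3 + R)
a*A(G, 8) = -68056*(3 + 4) = -68056*7 = -476392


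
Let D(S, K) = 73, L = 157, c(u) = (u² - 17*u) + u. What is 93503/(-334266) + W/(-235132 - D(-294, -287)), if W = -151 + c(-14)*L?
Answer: -43983398989/78621034530 ≈ -0.55944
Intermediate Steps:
c(u) = u² - 16*u
W = 65789 (W = -151 - 14*(-16 - 14)*157 = -151 - 14*(-30)*157 = -151 + 420*157 = -151 + 65940 = 65789)
93503/(-334266) + W/(-235132 - D(-294, -287)) = 93503/(-334266) + 65789/(-235132 - 1*73) = 93503*(-1/334266) + 65789/(-235132 - 73) = -93503/334266 + 65789/(-235205) = -93503/334266 + 65789*(-1/235205) = -93503/334266 - 65789/235205 = -43983398989/78621034530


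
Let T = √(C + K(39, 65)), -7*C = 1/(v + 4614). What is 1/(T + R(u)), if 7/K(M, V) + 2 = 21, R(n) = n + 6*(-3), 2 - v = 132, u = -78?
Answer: -3013248/289260245 - 2*√90734861/289260245 ≈ -0.010483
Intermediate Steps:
v = -130 (v = 2 - 1*132 = 2 - 132 = -130)
R(n) = -18 + n (R(n) = n - 18 = -18 + n)
K(M, V) = 7/19 (K(M, V) = 7/(-2 + 21) = 7/19)
C = -1/31388 (C = -1/(7*(-130 + 4614)) = -⅐/4484 = -⅐*1/4484 = -1/31388 ≈ -3.1859e-5)
T = √90734861/15694 (T = √(-1/31388 + 7/19) = √(11563/31388) = √90734861/15694 ≈ 0.60695)
1/(T + R(u)) = 1/(√90734861/15694 + (-18 - 78)) = 1/(√90734861/15694 - 96) = 1/(-96 + √90734861/15694)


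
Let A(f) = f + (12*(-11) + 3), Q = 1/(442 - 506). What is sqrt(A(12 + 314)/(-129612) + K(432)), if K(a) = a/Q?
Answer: I*sqrt(116116564383519)/64806 ≈ 166.28*I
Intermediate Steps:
Q = -1/64 (Q = 1/(-64) = -1/64 ≈ -0.015625)
K(a) = -64*a (K(a) = a/(-1/64) = a*(-64) = -64*a)
A(f) = -129 + f (A(f) = f + (-132 + 3) = f - 129 = -129 + f)
sqrt(A(12 + 314)/(-129612) + K(432)) = sqrt((-129 + (12 + 314))/(-129612) - 64*432) = sqrt((-129 + 326)*(-1/129612) - 27648) = sqrt(197*(-1/129612) - 27648) = sqrt(-197/129612 - 27648) = sqrt(-3583512773/129612) = I*sqrt(116116564383519)/64806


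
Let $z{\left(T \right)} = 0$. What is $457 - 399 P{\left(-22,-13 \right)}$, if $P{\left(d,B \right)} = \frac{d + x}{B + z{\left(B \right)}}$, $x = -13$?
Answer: $- \frac{8024}{13} \approx -617.23$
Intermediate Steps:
$P{\left(d,B \right)} = \frac{-13 + d}{B}$ ($P{\left(d,B \right)} = \frac{d - 13}{B + 0} = \frac{-13 + d}{B}$)
$457 - 399 P{\left(-22,-13 \right)} = 457 - 399 \frac{-13 - 22}{-13} = 457 - 399 \left(\left(- \frac{1}{13}\right) \left(-35\right)\right) = 457 - \frac{13965}{13} = - \frac{8024}{13}$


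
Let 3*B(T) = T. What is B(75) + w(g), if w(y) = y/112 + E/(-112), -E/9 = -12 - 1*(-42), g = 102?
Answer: 793/28 ≈ 28.321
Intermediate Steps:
B(T) = T/3
E = -270 (E = -9*(-12 - 1*(-42)) = -9*(-12 + 42) = -9*30 = -270)
w(y) = 135/56 + y/112 (w(y) = y/112 - 270/(-112) = y*(1/112) - 270*(-1/112) = y/112 + 135/56 = 135/56 + y/112)
B(75) + w(g) = (1/3)*75 + (135/56 + (1/112)*102) = 25 + (135/56 + 51/56) = 25 + 93/28 = 793/28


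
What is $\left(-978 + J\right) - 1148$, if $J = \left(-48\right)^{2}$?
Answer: $178$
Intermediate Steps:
$J = 2304$
$\left(-978 + J\right) - 1148 = \left(-978 + 2304\right) - 1148 = 1326 - 1148 = 178$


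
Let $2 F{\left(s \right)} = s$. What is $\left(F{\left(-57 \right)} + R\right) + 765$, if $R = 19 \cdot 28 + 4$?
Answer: $\frac{2545}{2} \approx 1272.5$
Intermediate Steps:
$F{\left(s \right)} = \frac{s}{2}$
$R = 536$ ($R = 532 + 4 = 536$)
$\left(F{\left(-57 \right)} + R\right) + 765 = \left(\frac{1}{2} \left(-57\right) + 536\right) + 765 = \left(- \frac{57}{2} + 536\right) + 765 = \frac{1015}{2} + 765 = \frac{2545}{2}$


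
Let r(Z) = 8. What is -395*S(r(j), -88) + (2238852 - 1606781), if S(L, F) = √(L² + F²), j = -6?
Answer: 632071 - 3160*√122 ≈ 5.9717e+5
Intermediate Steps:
S(L, F) = √(F² + L²)
-395*S(r(j), -88) + (2238852 - 1606781) = -395*√((-88)² + 8²) + (2238852 - 1606781) = -395*√(7744 + 64) + 632071 = -3160*√122 + 632071 = 632071 - 3160*√122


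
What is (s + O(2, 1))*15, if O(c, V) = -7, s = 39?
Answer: 480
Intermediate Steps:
(s + O(2, 1))*15 = (39 - 7)*15 = 32*15 = 480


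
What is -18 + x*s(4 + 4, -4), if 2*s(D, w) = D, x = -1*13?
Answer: -70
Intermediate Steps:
x = -13
s(D, w) = D/2
-18 + x*s(4 + 4, -4) = -18 - 13*(4 + 4)/2 = -18 - 13*8/2 = -18 - 13*4 = -18 - 52 = -70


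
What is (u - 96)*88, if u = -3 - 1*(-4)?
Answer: -8360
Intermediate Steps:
u = 1 (u = -3 + 4 = 1)
(u - 96)*88 = (1 - 96)*88 = -95*88 = -8360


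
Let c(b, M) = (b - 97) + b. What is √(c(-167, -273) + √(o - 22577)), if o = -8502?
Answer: √(-431 + I*√31079) ≈ 4.163 + 21.174*I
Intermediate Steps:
c(b, M) = -97 + 2*b (c(b, M) = (-97 + b) + b = -97 + 2*b)
√(c(-167, -273) + √(o - 22577)) = √((-97 + 2*(-167)) + √(-8502 - 22577)) = √((-97 - 334) + √(-31079)) = √(-431 + I*√31079)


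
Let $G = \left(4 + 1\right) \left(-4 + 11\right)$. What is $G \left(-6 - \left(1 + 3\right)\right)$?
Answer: $-350$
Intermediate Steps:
$G = 35$ ($G = 5 \cdot 7 = 35$)
$G \left(-6 - \left(1 + 3\right)\right) = 35 \left(-6 - \left(1 + 3\right)\right) = 35 \left(-6 - 4\right) = 35 \left(-10\right) = -350$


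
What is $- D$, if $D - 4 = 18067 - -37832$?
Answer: $-55903$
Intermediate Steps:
$D = 55903$ ($D = 4 + \left(18067 - -37832\right) = 4 + \left(18067 + 37832\right) = 4 + 55899 = 55903$)
$- D = \left(-1\right) 55903 = -55903$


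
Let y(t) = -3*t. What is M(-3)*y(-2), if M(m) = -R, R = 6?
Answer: -36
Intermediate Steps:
M(m) = -6 (M(m) = -1*6 = -6)
M(-3)*y(-2) = -(-18)*(-2) = -6*6 = -36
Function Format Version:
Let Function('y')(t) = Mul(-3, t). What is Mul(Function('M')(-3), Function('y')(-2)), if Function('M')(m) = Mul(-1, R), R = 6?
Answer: -36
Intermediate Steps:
Function('M')(m) = -6 (Function('M')(m) = Mul(-1, 6) = -6)
Mul(Function('M')(-3), Function('y')(-2)) = Mul(-6, Mul(-3, -2)) = Mul(-6, 6) = -36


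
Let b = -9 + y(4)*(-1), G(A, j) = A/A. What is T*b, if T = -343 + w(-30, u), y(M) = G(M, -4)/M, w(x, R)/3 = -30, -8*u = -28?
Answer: 16021/4 ≈ 4005.3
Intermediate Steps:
G(A, j) = 1
u = 7/2 (u = -⅛*(-28) = 7/2 ≈ 3.5000)
w(x, R) = -90 (w(x, R) = 3*(-30) = -90)
y(M) = 1/M
T = -433 (T = -343 - 90 = -433)
b = -37/4 (b = -9 - 1/4 = -9 + (¼)*(-1) = -9 - ¼ = -37/4 ≈ -9.2500)
T*b = -433*(-37/4) = 16021/4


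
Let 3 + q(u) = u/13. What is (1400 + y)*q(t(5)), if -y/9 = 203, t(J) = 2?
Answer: 15799/13 ≈ 1215.3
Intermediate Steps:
q(u) = -3 + u/13
y = -1827 (y = -9*203 = -1827)
(1400 + y)*q(t(5)) = (1400 - 1827)*(-3 + (1/13)*2) = -427*(-3 + 2/13) = -427*(-37/13) = 15799/13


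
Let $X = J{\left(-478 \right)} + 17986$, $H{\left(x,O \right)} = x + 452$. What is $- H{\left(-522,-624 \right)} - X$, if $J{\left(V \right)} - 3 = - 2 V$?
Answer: $-18875$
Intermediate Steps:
$H{\left(x,O \right)} = 452 + x$
$J{\left(V \right)} = 3 - 2 V$
$X = 18945$ ($X = \left(3 - -956\right) + 17986 = \left(3 + 956\right) + 17986 = 959 + 17986 = 18945$)
$- H{\left(-522,-624 \right)} - X = - (452 - 522) - 18945 = \left(-1\right) \left(-70\right) - 18945 = 70 - 18945 = -18875$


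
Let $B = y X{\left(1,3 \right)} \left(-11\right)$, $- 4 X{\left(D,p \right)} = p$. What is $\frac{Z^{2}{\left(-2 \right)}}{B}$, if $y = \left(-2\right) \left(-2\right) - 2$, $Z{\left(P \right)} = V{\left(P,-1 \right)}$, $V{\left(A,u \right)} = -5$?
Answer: $\frac{50}{33} \approx 1.5152$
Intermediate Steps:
$X{\left(D,p \right)} = - \frac{p}{4}$
$Z{\left(P \right)} = -5$
$y = 2$ ($y = 4 - 2 = 2$)
$B = \frac{33}{2}$ ($B = 2 \left(\left(- \frac{1}{4}\right) 3\right) \left(-11\right) = 2 \left(- \frac{3}{4}\right) \left(-11\right) = \left(- \frac{3}{2}\right) \left(-11\right) = \frac{33}{2} \approx 16.5$)
$\frac{Z^{2}{\left(-2 \right)}}{B} = \frac{\left(-5\right)^{2}}{\frac{33}{2}} = 25 \cdot \frac{2}{33} = \frac{50}{33}$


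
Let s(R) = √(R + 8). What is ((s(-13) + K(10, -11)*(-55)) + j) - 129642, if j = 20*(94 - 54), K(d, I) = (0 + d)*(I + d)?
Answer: -128292 + I*√5 ≈ -1.2829e+5 + 2.2361*I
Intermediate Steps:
K(d, I) = d*(I + d)
s(R) = √(8 + R)
j = 800 (j = 20*40 = 800)
((s(-13) + K(10, -11)*(-55)) + j) - 129642 = ((√(8 - 13) + (10*(-11 + 10))*(-55)) + 800) - 129642 = ((√(-5) + (10*(-1))*(-55)) + 800) - 129642 = ((I*√5 - 10*(-55)) + 800) - 129642 = ((I*√5 + 550) + 800) - 129642 = ((550 + I*√5) + 800) - 129642 = (1350 + I*√5) - 129642 = -128292 + I*√5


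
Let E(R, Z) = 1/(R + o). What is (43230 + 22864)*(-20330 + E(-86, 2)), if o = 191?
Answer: -20155355858/15 ≈ -1.3437e+9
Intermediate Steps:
E(R, Z) = 1/(191 + R) (E(R, Z) = 1/(R + 191) = 1/(191 + R))
(43230 + 22864)*(-20330 + E(-86, 2)) = (43230 + 22864)*(-20330 + 1/(191 - 86)) = 66094*(-20330 + 1/105) = 66094*(-2134649/105) = -20155355858/15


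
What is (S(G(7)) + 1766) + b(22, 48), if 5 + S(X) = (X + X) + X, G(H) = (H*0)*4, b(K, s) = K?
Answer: 1783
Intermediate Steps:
G(H) = 0 (G(H) = 0*4 = 0)
S(X) = -5 + 3*X (S(X) = -5 + ((X + X) + X) = -5 + (2*X + X) = -5 + 3*X)
(S(G(7)) + 1766) + b(22, 48) = ((-5 + 3*0) + 1766) + 22 = ((-5 + 0) + 1766) + 22 = (-5 + 1766) + 22 = 1761 + 22 = 1783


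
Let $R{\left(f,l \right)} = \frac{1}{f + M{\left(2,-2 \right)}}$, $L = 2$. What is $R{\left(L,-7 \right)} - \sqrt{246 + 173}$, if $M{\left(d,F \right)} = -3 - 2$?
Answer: $- \frac{1}{3} - \sqrt{419} \approx -20.803$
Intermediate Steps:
$M{\left(d,F \right)} = -5$ ($M{\left(d,F \right)} = -3 - 2 = -5$)
$R{\left(f,l \right)} = \frac{1}{-5 + f}$ ($R{\left(f,l \right)} = \frac{1}{f - 5} = \frac{1}{-5 + f}$)
$R{\left(L,-7 \right)} - \sqrt{246 + 173} = \frac{1}{-5 + 2} - \sqrt{246 + 173} = \frac{1}{-3} - \sqrt{419} = - \frac{1}{3} - \sqrt{419}$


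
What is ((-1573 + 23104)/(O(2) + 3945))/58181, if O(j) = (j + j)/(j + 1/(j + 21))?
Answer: 1011957/10792982767 ≈ 9.3761e-5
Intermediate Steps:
O(j) = 2*j/(j + 1/(21 + j)) (O(j) = (2*j)/(j + 1/(21 + j)) = 2*j/(j + 1/(21 + j)))
((-1573 + 23104)/(O(2) + 3945))/58181 = ((-1573 + 23104)/(2*2*(21 + 2)/(1 + 2**2 + 21*2) + 3945))/58181 = (21531/(2*2*23/(1 + 4 + 42) + 3945))*(1/58181) = (21531/(2*2*23/47 + 3945))*(1/58181) = (21531/(2*2*(1/47)*23 + 3945))*(1/58181) = (21531/(92/47 + 3945))*(1/58181) = (21531/(185507/47))*(1/58181) = (21531*(47/185507))*(1/58181) = (1011957/185507)*(1/58181) = 1011957/10792982767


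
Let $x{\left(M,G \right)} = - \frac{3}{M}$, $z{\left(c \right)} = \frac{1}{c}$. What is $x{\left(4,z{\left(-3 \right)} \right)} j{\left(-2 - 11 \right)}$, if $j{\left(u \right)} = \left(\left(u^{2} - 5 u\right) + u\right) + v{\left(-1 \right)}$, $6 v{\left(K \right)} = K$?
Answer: $- \frac{1325}{8} \approx -165.63$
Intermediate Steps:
$v{\left(K \right)} = \frac{K}{6}$
$j{\left(u \right)} = - \frac{1}{6} + u^{2} - 4 u$ ($j{\left(u \right)} = \left(\left(u^{2} - 5 u\right) + u\right) + \frac{1}{6} \left(-1\right) = \left(u^{2} - 4 u\right) - \frac{1}{6} = - \frac{1}{6} + u^{2} - 4 u$)
$x{\left(4,z{\left(-3 \right)} \right)} j{\left(-2 - 11 \right)} = - \frac{3}{4} \left(- \frac{1}{6} + \left(-2 - 11\right)^{2} - 4 \left(-2 - 11\right)\right) = \left(-3\right) \frac{1}{4} \left(- \frac{1}{6} + \left(-2 - 11\right)^{2} - 4 \left(-2 - 11\right)\right) = - \frac{3 \left(- \frac{1}{6} + \left(-2 - 11\right)^{2} - 4 \left(-2 - 11\right)\right)}{4} = - \frac{3 \left(- \frac{1}{6} + \left(-13\right)^{2} - -52\right)}{4} = - \frac{3 \left(- \frac{1}{6} + 169 + 52\right)}{4} = \left(- \frac{3}{4}\right) \frac{1325}{6} = - \frac{1325}{8}$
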